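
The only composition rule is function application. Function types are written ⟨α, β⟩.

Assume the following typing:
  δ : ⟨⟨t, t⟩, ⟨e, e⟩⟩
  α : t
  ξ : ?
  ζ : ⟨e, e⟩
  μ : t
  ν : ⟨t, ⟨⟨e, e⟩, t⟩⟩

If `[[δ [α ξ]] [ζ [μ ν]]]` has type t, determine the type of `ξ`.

⟨t, ⟨⟨⟨t, t⟩, ⟨e, e⟩⟩, ⟨t, t⟩⟩⟩

At [[δ [α ξ]] [ζ [μ ν]]] (required: t): [ζ [μ ν]] is t, which is not a function with range t; hence [δ [α ξ]] is the functor — type ⟨t, t⟩.
At [δ [α ξ]] (required: ⟨t, t⟩): δ is ⟨⟨t, t⟩, ⟨e, e⟩⟩, which is not a function with range ⟨t, t⟩; hence [α ξ] is the functor — type ⟨⟨⟨t, t⟩, ⟨e, e⟩⟩, ⟨t, t⟩⟩.
At [α ξ] (required: ⟨⟨⟨t, t⟩, ⟨e, e⟩⟩, ⟨t, t⟩⟩): α is t, which is not a function with range ⟨⟨⟨t, t⟩, ⟨e, e⟩⟩, ⟨t, t⟩⟩; hence ξ is the functor — type ⟨t, ⟨⟨⟨t, t⟩, ⟨e, e⟩⟩, ⟨t, t⟩⟩⟩.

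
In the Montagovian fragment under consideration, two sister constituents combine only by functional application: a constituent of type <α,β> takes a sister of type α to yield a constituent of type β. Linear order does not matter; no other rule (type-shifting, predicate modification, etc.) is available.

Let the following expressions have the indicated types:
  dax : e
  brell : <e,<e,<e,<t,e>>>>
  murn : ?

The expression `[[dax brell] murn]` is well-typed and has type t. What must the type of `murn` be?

<<e,<e,<t,e>>>,t>

For [[dax brell] murn] to have type t with [dax brell] of type <e,<e,<t,e>>>, murn must be the function: murn : <<e,<e,<t,e>>>,t>.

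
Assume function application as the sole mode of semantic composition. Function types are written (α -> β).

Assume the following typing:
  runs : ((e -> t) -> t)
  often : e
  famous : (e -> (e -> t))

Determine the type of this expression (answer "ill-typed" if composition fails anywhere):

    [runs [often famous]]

[often famous]: (e -> (e -> t)) applied to e yields (e -> t).
[runs [often famous]]: ((e -> t) -> t) applied to (e -> t) yields t.

t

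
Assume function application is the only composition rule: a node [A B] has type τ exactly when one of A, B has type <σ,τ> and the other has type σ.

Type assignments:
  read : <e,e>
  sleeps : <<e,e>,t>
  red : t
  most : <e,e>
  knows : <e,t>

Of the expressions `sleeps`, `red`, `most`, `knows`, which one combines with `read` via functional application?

sleeps

sleeps — combines: sleeps : <<e,e>,t> takes read : <e,e> as argument, giving t.
red : t — read needs e; red needs nothing (atomic); neither fits.
most : <e,e> — read needs e; most needs e; neither fits.
knows : <e,t> — read needs e; knows needs e; neither fits.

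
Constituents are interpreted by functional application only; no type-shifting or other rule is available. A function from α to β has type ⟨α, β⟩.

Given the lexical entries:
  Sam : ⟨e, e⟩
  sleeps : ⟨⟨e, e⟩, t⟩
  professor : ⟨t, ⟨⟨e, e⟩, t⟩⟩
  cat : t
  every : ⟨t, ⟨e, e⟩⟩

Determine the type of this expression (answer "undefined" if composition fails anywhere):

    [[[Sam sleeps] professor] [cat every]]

[Sam sleeps]: sleeps is ⟨⟨e, e⟩, t⟩, Sam is ⟨e, e⟩; result t.
[[Sam sleeps] professor]: professor is ⟨t, ⟨⟨e, e⟩, t⟩⟩, [Sam sleeps] is t; result ⟨⟨e, e⟩, t⟩.
[cat every]: every is ⟨t, ⟨e, e⟩⟩, cat is t; result ⟨e, e⟩.
[[[Sam sleeps] professor] [cat every]]: [[Sam sleeps] professor] is ⟨⟨e, e⟩, t⟩, [cat every] is ⟨e, e⟩; result t.

t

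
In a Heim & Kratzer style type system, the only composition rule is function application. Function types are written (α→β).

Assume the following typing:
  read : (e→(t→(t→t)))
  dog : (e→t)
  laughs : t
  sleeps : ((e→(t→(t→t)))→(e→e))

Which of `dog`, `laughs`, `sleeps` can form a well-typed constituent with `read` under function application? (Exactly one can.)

sleeps

dog : (e→t) — does not combine with read.
laughs : t — does not combine with read.
sleeps — combines: sleeps : ((e→(t→(t→t)))→(e→e)) takes read : (e→(t→(t→t))) as argument, giving (e→e).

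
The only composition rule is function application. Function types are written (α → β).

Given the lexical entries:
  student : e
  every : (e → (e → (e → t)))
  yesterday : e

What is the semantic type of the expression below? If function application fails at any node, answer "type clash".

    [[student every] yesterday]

At [student every], every : (e → (e → (e → t))) takes student : e, giving (e → (e → t)).
At [[student every] yesterday], [student every] : (e → (e → t)) takes yesterday : e, giving (e → t).

(e → t)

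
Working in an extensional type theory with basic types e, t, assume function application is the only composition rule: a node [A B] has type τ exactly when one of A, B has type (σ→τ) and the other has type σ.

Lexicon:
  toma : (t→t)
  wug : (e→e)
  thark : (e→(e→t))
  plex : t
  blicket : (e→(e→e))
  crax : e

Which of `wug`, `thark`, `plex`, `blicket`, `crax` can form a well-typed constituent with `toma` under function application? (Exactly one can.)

wug : (e→e) — no; toma wants t, and wug wants e.
thark : (e→(e→t)) — no; toma wants t, and thark wants e.
plex — combines: toma : (t→t) takes plex : t as argument, giving t.
blicket : (e→(e→e)) — no; toma wants t, and blicket wants e.
crax : e — no; toma wants t, and crax wants nothing (atomic).

plex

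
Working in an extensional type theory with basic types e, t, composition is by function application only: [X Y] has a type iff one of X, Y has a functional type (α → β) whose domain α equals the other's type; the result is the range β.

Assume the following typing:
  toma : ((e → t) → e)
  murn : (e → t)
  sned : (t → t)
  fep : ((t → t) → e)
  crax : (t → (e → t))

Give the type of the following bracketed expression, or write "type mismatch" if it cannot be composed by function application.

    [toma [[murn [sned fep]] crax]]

e

[sned fep] — fep of type ((t → t) → e) combines with sned of type (t → t): type e.
[murn [sned fep]] — murn of type (e → t) combines with [sned fep] of type e: type t.
[[murn [sned fep]] crax] — crax of type (t → (e → t)) combines with [murn [sned fep]] of type t: type (e → t).
[toma [[murn [sned fep]] crax]] — toma of type ((e → t) → e) combines with [[murn [sned fep]] crax] of type (e → t): type e.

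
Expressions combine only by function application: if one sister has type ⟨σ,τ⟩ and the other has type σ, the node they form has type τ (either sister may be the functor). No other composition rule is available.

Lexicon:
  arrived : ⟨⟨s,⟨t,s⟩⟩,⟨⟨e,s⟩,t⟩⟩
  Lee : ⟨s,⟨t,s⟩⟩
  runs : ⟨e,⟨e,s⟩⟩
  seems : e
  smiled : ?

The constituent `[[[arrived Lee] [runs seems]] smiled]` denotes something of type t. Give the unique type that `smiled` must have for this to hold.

⟨t,t⟩

For [[[arrived Lee] [runs seems]] smiled] to have type t with [[arrived Lee] [runs seems]] of type t, smiled must be the function: smiled : ⟨t,t⟩.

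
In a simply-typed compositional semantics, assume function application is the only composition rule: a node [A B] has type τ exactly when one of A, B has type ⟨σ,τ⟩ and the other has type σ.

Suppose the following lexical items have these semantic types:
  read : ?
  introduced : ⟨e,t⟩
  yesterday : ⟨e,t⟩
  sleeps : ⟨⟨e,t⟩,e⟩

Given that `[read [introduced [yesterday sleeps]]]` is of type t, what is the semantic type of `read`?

[read [introduced [yesterday sleeps]]] is required to be t. [introduced [yesterday sleeps]] : t cannot yield t as functor, so read : ⟨t,t⟩.

⟨t,t⟩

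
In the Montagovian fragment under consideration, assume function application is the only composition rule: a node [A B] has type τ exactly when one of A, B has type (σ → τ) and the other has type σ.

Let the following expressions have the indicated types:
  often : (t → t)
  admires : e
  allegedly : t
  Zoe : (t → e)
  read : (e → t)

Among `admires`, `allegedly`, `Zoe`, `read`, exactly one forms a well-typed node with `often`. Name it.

allegedly

admires : e — often needs t; admires needs nothing (atomic); neither fits.
allegedly — combines: often : (t → t) takes allegedly : t as argument, giving t.
Zoe : (t → e) — often needs t; Zoe needs t; neither fits.
read : (e → t) — often needs t; read needs e; neither fits.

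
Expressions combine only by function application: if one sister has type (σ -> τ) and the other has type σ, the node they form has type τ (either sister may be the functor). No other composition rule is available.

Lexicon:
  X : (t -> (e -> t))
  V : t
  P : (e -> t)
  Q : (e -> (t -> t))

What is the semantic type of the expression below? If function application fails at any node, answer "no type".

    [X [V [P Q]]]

no type

At [P Q]: neither (e -> t) nor (e -> (t -> t)) can take the other as argument; the node is ill-typed.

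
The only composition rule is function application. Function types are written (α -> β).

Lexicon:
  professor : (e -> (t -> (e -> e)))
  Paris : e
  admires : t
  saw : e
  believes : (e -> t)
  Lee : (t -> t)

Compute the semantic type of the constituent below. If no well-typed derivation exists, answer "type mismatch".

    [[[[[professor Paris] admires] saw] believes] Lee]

t

[professor Paris]: functor professor : (e -> (t -> (e -> e))), argument Paris : e; result (t -> (e -> e)).
[[professor Paris] admires]: functor [professor Paris] : (t -> (e -> e)), argument admires : t; result (e -> e).
[[[professor Paris] admires] saw]: functor [[professor Paris] admires] : (e -> e), argument saw : e; result e.
[[[[professor Paris] admires] saw] believes]: functor believes : (e -> t), argument [[[professor Paris] admires] saw] : e; result t.
[[[[[professor Paris] admires] saw] believes] Lee]: functor Lee : (t -> t), argument [[[[professor Paris] admires] saw] believes] : t; result t.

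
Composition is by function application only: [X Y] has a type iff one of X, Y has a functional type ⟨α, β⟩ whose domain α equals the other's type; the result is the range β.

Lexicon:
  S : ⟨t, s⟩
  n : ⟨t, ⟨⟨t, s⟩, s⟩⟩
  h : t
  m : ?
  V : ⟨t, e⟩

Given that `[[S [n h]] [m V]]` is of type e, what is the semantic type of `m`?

[[S [n h]] [m V]] must have type e. The sister [S [n h]] has type s; that is not a function onto e, so [m V] must be the functor, of type ⟨s, e⟩.
[m V] must have type ⟨s, e⟩. The sister V has type ⟨t, e⟩; that is not a function onto ⟨s, e⟩, so m must be the functor, of type ⟨⟨t, e⟩, ⟨s, e⟩⟩.

⟨⟨t, e⟩, ⟨s, e⟩⟩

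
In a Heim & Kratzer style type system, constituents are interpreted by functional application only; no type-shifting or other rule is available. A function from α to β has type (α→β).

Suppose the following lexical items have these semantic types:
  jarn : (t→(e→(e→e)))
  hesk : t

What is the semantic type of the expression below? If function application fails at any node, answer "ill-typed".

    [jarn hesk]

[jarn hesk]: jarn is (t→(e→(e→e))), hesk is t; result (e→(e→e)).

(e→(e→e))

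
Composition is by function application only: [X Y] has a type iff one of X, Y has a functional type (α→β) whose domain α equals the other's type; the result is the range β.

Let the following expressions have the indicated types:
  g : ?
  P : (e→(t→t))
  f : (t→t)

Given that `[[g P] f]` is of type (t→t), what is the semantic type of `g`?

For [[g P] f] to have type (t→t) with f of type (t→t), [g P] must be the function: [g P] : ((t→t)→(t→t)).
For [g P] to have type ((t→t)→(t→t)) with P of type (e→(t→t)), g must be the function: g : ((e→(t→t))→((t→t)→(t→t))).

((e→(t→t))→((t→t)→(t→t)))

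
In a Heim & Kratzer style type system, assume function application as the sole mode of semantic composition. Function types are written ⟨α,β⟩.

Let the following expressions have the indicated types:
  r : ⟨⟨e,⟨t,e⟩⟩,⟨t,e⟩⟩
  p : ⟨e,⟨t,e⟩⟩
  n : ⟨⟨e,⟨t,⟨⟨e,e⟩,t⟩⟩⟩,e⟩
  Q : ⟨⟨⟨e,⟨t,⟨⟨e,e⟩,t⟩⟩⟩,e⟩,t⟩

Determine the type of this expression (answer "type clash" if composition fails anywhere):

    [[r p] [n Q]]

e

[r p] — r of type ⟨⟨e,⟨t,e⟩⟩,⟨t,e⟩⟩ combines with p of type ⟨e,⟨t,e⟩⟩: type ⟨t,e⟩.
[n Q] — Q of type ⟨⟨⟨e,⟨t,⟨⟨e,e⟩,t⟩⟩⟩,e⟩,t⟩ combines with n of type ⟨⟨e,⟨t,⟨⟨e,e⟩,t⟩⟩⟩,e⟩: type t.
[[r p] [n Q]] — [r p] of type ⟨t,e⟩ combines with [n Q] of type t: type e.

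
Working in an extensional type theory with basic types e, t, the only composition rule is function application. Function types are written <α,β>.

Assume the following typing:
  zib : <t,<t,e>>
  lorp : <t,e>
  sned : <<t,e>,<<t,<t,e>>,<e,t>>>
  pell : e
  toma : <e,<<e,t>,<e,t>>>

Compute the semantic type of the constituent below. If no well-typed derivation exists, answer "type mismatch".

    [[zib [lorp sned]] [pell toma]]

[lorp sned]: functor sned : <<t,e>,<<t,<t,e>>,<e,t>>>, argument lorp : <t,e>; result <<t,<t,e>>,<e,t>>.
[zib [lorp sned]]: functor [lorp sned] : <<t,<t,e>>,<e,t>>, argument zib : <t,<t,e>>; result <e,t>.
[pell toma]: functor toma : <e,<<e,t>,<e,t>>>, argument pell : e; result <<e,t>,<e,t>>.
[[zib [lorp sned]] [pell toma]]: functor [pell toma] : <<e,t>,<e,t>>, argument [zib [lorp sned]] : <e,t>; result <e,t>.

<e,t>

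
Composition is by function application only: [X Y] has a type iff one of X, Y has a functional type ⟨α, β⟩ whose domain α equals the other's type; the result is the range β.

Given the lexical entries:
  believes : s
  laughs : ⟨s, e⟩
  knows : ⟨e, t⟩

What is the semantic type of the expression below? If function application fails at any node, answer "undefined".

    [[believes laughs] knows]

[believes laughs]: laughs is ⟨s, e⟩, believes is s; result e.
[[believes laughs] knows]: knows is ⟨e, t⟩, [believes laughs] is e; result t.

t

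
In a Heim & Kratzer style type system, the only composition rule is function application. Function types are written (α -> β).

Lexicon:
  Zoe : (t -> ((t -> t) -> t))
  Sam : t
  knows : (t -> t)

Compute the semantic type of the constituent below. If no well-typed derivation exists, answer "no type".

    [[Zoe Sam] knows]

t

At [Zoe Sam], Zoe : (t -> ((t -> t) -> t)) takes Sam : t, giving ((t -> t) -> t).
At [[Zoe Sam] knows], [Zoe Sam] : ((t -> t) -> t) takes knows : (t -> t), giving t.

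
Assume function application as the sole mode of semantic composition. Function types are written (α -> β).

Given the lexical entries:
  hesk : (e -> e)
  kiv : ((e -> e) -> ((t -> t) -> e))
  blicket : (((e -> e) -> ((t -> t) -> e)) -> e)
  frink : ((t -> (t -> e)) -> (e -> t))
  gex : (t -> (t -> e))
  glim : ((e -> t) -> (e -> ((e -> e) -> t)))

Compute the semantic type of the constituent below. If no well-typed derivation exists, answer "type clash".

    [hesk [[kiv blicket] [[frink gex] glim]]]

t

[kiv blicket]: functor blicket : (((e -> e) -> ((t -> t) -> e)) -> e), argument kiv : ((e -> e) -> ((t -> t) -> e)); result e.
[frink gex]: functor frink : ((t -> (t -> e)) -> (e -> t)), argument gex : (t -> (t -> e)); result (e -> t).
[[frink gex] glim]: functor glim : ((e -> t) -> (e -> ((e -> e) -> t))), argument [frink gex] : (e -> t); result (e -> ((e -> e) -> t)).
[[kiv blicket] [[frink gex] glim]]: functor [[frink gex] glim] : (e -> ((e -> e) -> t)), argument [kiv blicket] : e; result ((e -> e) -> t).
[hesk [[kiv blicket] [[frink gex] glim]]]: functor [[kiv blicket] [[frink gex] glim]] : ((e -> e) -> t), argument hesk : (e -> e); result t.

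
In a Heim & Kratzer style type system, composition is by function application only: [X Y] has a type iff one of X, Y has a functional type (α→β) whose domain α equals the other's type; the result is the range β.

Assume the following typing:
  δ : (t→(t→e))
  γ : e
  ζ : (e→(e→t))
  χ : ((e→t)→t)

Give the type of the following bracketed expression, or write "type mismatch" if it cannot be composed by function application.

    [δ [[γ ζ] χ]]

(t→e)

[γ ζ] — ζ of type (e→(e→t)) combines with γ of type e: type (e→t).
[[γ ζ] χ] — χ of type ((e→t)→t) combines with [γ ζ] of type (e→t): type t.
[δ [[γ ζ] χ]] — δ of type (t→(t→e)) combines with [[γ ζ] χ] of type t: type (t→e).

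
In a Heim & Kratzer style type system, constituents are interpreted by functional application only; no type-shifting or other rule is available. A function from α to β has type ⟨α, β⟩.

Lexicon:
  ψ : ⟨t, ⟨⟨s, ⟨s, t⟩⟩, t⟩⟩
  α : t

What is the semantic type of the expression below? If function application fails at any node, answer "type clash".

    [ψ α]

[ψ α]: ⟨t, ⟨⟨s, ⟨s, t⟩⟩, t⟩⟩ applied to t yields ⟨⟨s, ⟨s, t⟩⟩, t⟩.

⟨⟨s, ⟨s, t⟩⟩, t⟩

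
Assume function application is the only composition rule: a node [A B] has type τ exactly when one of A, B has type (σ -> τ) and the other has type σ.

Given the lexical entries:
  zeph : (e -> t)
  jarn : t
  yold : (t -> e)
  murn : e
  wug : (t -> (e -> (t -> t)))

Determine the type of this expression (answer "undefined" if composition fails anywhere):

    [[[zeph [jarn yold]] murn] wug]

undefined

[jarn yold]: functor yold : (t -> e), argument jarn : t; result e.
[zeph [jarn yold]]: functor zeph : (e -> t), argument [jarn yold] : e; result t.
At [[zeph [jarn yold]] murn]: neither t nor e can take the other as argument; the node is ill-typed.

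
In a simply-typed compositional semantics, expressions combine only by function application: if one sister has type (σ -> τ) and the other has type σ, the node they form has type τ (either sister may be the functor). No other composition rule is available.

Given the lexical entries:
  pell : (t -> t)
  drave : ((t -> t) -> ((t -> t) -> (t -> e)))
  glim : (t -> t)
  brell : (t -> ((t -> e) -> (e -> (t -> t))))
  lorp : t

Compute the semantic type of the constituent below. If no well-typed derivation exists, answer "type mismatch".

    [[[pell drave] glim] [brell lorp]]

At [pell drave], drave : ((t -> t) -> ((t -> t) -> (t -> e))) takes pell : (t -> t), giving ((t -> t) -> (t -> e)).
At [[pell drave] glim], [pell drave] : ((t -> t) -> (t -> e)) takes glim : (t -> t), giving (t -> e).
At [brell lorp], brell : (t -> ((t -> e) -> (e -> (t -> t)))) takes lorp : t, giving ((t -> e) -> (e -> (t -> t))).
At [[[pell drave] glim] [brell lorp]], [brell lorp] : ((t -> e) -> (e -> (t -> t))) takes [[pell drave] glim] : (t -> e), giving (e -> (t -> t)).

(e -> (t -> t))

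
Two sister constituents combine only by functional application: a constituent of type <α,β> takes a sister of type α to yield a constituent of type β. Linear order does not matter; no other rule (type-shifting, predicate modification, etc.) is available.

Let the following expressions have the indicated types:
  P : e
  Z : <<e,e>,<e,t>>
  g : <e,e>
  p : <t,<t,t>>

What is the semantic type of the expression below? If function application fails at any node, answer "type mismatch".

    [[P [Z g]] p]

[Z g]: functor Z : <<e,e>,<e,t>>, argument g : <e,e>; result <e,t>.
[P [Z g]]: functor [Z g] : <e,t>, argument P : e; result t.
[[P [Z g]] p]: functor p : <t,<t,t>>, argument [P [Z g]] : t; result <t,t>.

<t,t>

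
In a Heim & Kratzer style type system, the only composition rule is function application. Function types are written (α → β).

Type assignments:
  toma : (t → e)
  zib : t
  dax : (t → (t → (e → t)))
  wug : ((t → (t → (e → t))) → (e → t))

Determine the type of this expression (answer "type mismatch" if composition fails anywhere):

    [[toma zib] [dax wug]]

t

[toma zib] — toma of type (t → e) combines with zib of type t: type e.
[dax wug] — wug of type ((t → (t → (e → t))) → (e → t)) combines with dax of type (t → (t → (e → t))): type (e → t).
[[toma zib] [dax wug]] — [dax wug] of type (e → t) combines with [toma zib] of type e: type t.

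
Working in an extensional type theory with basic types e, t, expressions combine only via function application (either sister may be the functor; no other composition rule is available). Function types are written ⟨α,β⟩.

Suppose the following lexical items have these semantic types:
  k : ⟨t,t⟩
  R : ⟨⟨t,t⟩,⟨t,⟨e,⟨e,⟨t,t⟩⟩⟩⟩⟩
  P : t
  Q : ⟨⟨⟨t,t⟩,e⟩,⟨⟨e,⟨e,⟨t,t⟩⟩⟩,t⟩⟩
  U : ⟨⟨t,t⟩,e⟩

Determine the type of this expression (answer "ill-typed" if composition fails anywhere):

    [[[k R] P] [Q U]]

[k R] — R of type ⟨⟨t,t⟩,⟨t,⟨e,⟨e,⟨t,t⟩⟩⟩⟩⟩ combines with k of type ⟨t,t⟩: type ⟨t,⟨e,⟨e,⟨t,t⟩⟩⟩⟩.
[[k R] P] — [k R] of type ⟨t,⟨e,⟨e,⟨t,t⟩⟩⟩⟩ combines with P of type t: type ⟨e,⟨e,⟨t,t⟩⟩⟩.
[Q U] — Q of type ⟨⟨⟨t,t⟩,e⟩,⟨⟨e,⟨e,⟨t,t⟩⟩⟩,t⟩⟩ combines with U of type ⟨⟨t,t⟩,e⟩: type ⟨⟨e,⟨e,⟨t,t⟩⟩⟩,t⟩.
[[[k R] P] [Q U]] — [Q U] of type ⟨⟨e,⟨e,⟨t,t⟩⟩⟩,t⟩ combines with [[k R] P] of type ⟨e,⟨e,⟨t,t⟩⟩⟩: type t.

t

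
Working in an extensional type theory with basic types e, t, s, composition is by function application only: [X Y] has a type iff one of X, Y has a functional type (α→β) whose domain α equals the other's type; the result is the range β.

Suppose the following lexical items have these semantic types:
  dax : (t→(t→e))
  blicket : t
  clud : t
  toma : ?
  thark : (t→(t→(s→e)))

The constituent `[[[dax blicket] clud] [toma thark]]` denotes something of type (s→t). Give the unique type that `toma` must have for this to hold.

For [[[dax blicket] clud] [toma thark]] to have type (s→t) with [[dax blicket] clud] of type e, [toma thark] must be the function: [toma thark] : (e→(s→t)).
For [toma thark] to have type (e→(s→t)) with thark of type (t→(t→(s→e))), toma must be the function: toma : ((t→(t→(s→e)))→(e→(s→t))).

((t→(t→(s→e)))→(e→(s→t)))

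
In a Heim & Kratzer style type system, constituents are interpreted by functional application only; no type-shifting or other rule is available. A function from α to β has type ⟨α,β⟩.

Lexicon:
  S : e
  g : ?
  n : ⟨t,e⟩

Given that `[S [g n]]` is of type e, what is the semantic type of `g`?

⟨⟨t,e⟩,⟨e,e⟩⟩

For [S [g n]] to have type e with S of type e, [g n] must be the function: [g n] : ⟨e,e⟩.
For [g n] to have type ⟨e,e⟩ with n of type ⟨t,e⟩, g must be the function: g : ⟨⟨t,e⟩,⟨e,e⟩⟩.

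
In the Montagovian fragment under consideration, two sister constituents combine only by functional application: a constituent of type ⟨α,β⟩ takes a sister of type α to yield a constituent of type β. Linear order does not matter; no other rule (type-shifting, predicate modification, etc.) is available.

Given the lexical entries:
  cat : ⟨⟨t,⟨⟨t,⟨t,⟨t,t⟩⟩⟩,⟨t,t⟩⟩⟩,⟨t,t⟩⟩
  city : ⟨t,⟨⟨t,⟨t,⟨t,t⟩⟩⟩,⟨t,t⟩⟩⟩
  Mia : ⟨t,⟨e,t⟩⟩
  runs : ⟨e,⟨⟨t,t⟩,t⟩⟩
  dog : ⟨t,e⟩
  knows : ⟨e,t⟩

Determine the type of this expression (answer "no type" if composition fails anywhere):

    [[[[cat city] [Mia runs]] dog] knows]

[cat city]: ⟨⟨t,⟨⟨t,⟨t,⟨t,t⟩⟩⟩,⟨t,t⟩⟩⟩,⟨t,t⟩⟩ applied to ⟨t,⟨⟨t,⟨t,⟨t,t⟩⟩⟩,⟨t,t⟩⟩⟩ yields ⟨t,t⟩.
[Mia runs]: ⟨t,⟨e,t⟩⟩ with ⟨e,⟨⟨t,t⟩,t⟩⟩ — neither is a function whose domain matches the other; composition fails here.

no type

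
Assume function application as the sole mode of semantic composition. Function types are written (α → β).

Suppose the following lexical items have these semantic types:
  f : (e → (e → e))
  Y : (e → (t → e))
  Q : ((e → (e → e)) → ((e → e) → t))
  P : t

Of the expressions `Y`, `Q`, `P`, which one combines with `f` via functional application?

Q

Y : (e → (t → e)) — neither side's domain matches the other.
Q — combines: Q : ((e → (e → e)) → ((e → e) → t)) takes f : (e → (e → e)) as argument, giving ((e → e) → t).
P : t — neither side's domain matches the other.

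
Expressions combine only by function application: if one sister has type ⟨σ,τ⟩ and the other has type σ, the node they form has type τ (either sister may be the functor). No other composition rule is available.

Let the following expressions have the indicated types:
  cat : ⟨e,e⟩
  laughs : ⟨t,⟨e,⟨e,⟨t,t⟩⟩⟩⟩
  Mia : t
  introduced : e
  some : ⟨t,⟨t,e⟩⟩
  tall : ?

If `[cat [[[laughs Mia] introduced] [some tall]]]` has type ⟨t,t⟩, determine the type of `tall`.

⟨⟨t,⟨t,e⟩⟩,⟨⟨e,⟨t,t⟩⟩,⟨⟨e,e⟩,⟨t,t⟩⟩⟩⟩

For [cat [[[laughs Mia] introduced] [some tall]]] to have type ⟨t,t⟩ with cat of type ⟨e,e⟩, [[[laughs Mia] introduced] [some tall]] must be the function: [[[laughs Mia] introduced] [some tall]] : ⟨⟨e,e⟩,⟨t,t⟩⟩.
For [[[laughs Mia] introduced] [some tall]] to have type ⟨⟨e,e⟩,⟨t,t⟩⟩ with [[laughs Mia] introduced] of type ⟨e,⟨t,t⟩⟩, [some tall] must be the function: [some tall] : ⟨⟨e,⟨t,t⟩⟩,⟨⟨e,e⟩,⟨t,t⟩⟩⟩.
For [some tall] to have type ⟨⟨e,⟨t,t⟩⟩,⟨⟨e,e⟩,⟨t,t⟩⟩⟩ with some of type ⟨t,⟨t,e⟩⟩, tall must be the function: tall : ⟨⟨t,⟨t,e⟩⟩,⟨⟨e,⟨t,t⟩⟩,⟨⟨e,e⟩,⟨t,t⟩⟩⟩⟩.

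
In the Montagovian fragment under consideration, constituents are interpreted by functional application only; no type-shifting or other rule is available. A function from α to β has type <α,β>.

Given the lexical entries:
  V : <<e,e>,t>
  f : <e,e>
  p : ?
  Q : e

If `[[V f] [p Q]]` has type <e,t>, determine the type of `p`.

<e,<t,<e,t>>>

At [[V f] [p Q]] (required: <e,t>): [V f] is t, which is not a function with range <e,t>; hence [p Q] is the functor — type <t,<e,t>>.
At [p Q] (required: <t,<e,t>>): Q is e, which is not a function with range <t,<e,t>>; hence p is the functor — type <e,<t,<e,t>>>.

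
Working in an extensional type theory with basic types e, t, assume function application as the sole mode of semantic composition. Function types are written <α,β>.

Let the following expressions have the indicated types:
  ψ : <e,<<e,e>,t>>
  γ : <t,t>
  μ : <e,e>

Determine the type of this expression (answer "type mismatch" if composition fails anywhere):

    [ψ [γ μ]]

type mismatch

[γ μ]: <t,t> and <e,e> cannot combine by function application — type clash.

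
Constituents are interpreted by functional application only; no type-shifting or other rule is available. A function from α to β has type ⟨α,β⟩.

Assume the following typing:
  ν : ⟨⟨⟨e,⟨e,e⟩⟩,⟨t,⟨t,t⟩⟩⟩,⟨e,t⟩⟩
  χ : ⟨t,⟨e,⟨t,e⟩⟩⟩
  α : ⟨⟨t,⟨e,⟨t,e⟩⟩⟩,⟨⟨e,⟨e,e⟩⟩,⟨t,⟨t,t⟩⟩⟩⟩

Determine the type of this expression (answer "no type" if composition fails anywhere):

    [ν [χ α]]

⟨e,t⟩

At [χ α], α : ⟨⟨t,⟨e,⟨t,e⟩⟩⟩,⟨⟨e,⟨e,e⟩⟩,⟨t,⟨t,t⟩⟩⟩⟩ takes χ : ⟨t,⟨e,⟨t,e⟩⟩⟩, giving ⟨⟨e,⟨e,e⟩⟩,⟨t,⟨t,t⟩⟩⟩.
At [ν [χ α]], ν : ⟨⟨⟨e,⟨e,e⟩⟩,⟨t,⟨t,t⟩⟩⟩,⟨e,t⟩⟩ takes [χ α] : ⟨⟨e,⟨e,e⟩⟩,⟨t,⟨t,t⟩⟩⟩, giving ⟨e,t⟩.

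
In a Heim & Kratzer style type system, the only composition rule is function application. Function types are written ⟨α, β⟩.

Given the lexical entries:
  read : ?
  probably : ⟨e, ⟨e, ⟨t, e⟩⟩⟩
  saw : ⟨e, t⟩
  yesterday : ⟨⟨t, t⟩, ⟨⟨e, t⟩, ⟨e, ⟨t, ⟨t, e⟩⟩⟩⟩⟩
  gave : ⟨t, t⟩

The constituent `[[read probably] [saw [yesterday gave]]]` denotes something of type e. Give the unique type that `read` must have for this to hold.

At [[read probably] [saw [yesterday gave]]] (required: e): [saw [yesterday gave]] is ⟨e, ⟨t, ⟨t, e⟩⟩⟩, which is not a function with range e; hence [read probably] is the functor — type ⟨⟨e, ⟨t, ⟨t, e⟩⟩⟩, e⟩.
At [read probably] (required: ⟨⟨e, ⟨t, ⟨t, e⟩⟩⟩, e⟩): probably is ⟨e, ⟨e, ⟨t, e⟩⟩⟩, which is not a function with range ⟨⟨e, ⟨t, ⟨t, e⟩⟩⟩, e⟩; hence read is the functor — type ⟨⟨e, ⟨e, ⟨t, e⟩⟩⟩, ⟨⟨e, ⟨t, ⟨t, e⟩⟩⟩, e⟩⟩.

⟨⟨e, ⟨e, ⟨t, e⟩⟩⟩, ⟨⟨e, ⟨t, ⟨t, e⟩⟩⟩, e⟩⟩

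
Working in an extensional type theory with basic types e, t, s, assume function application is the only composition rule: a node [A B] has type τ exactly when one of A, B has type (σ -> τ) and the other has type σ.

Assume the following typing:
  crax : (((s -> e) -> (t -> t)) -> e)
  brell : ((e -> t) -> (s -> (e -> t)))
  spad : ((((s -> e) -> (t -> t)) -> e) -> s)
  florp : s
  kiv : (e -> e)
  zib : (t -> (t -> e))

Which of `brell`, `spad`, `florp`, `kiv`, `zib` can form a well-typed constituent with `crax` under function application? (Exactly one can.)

brell : ((e -> t) -> (s -> (e -> t))) — no; crax wants ((s -> e) -> (t -> t)), and brell wants (e -> t).
spad — combines: spad : ((((s -> e) -> (t -> t)) -> e) -> s) takes crax : (((s -> e) -> (t -> t)) -> e) as argument, giving s.
florp : s — no; crax wants ((s -> e) -> (t -> t)), and florp wants nothing (atomic).
kiv : (e -> e) — no; crax wants ((s -> e) -> (t -> t)), and kiv wants e.
zib : (t -> (t -> e)) — no; crax wants ((s -> e) -> (t -> t)), and zib wants t.

spad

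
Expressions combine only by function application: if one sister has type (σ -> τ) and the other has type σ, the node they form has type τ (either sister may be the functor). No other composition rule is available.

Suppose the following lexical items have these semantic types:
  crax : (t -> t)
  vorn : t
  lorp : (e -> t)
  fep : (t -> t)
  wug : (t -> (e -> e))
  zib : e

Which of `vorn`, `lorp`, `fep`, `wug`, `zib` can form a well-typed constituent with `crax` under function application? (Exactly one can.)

vorn

vorn — combines: crax : (t -> t) takes vorn : t as argument, giving t.
lorp : (e -> t) — neither side's domain matches the other.
fep : (t -> t) — neither side's domain matches the other.
wug : (t -> (e -> e)) — neither side's domain matches the other.
zib : e — neither side's domain matches the other.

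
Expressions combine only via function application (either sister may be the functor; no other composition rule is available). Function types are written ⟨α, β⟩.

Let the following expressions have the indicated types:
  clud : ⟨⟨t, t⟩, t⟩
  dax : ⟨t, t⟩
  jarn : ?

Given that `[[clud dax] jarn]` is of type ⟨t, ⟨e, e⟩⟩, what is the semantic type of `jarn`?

[[clud dax] jarn] must have type ⟨t, ⟨e, e⟩⟩. The sister [clud dax] has type t; that is not a function onto ⟨t, ⟨e, e⟩⟩, so jarn must be the functor, of type ⟨t, ⟨t, ⟨e, e⟩⟩⟩.

⟨t, ⟨t, ⟨e, e⟩⟩⟩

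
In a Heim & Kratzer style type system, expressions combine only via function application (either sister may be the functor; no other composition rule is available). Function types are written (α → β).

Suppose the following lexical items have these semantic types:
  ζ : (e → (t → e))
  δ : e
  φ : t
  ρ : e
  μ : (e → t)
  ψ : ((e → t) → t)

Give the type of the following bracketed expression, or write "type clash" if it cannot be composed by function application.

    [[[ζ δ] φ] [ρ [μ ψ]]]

[ζ δ]: (e → (t → e)) applied to e yields (t → e).
[[ζ δ] φ]: (t → e) applied to t yields e.
[μ ψ]: ((e → t) → t) applied to (e → t) yields t.
[ρ [μ ψ]]: e with t — neither is a function whose domain matches the other; composition fails here.

type clash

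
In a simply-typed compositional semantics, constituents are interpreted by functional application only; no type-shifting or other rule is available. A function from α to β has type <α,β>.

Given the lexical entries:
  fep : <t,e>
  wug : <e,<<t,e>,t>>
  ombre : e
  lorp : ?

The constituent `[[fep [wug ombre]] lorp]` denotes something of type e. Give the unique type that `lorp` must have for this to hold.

[[fep [wug ombre]] lorp] must have type e. The sister [fep [wug ombre]] has type t; that is not a function onto e, so lorp must be the functor, of type <t,e>.

<t,e>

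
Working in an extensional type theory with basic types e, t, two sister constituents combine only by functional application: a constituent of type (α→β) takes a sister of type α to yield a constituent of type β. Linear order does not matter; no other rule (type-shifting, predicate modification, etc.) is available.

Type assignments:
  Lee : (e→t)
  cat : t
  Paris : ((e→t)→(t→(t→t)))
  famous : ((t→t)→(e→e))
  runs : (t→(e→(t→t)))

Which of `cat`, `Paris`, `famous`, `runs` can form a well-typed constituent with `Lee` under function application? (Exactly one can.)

cat : t — neither side's domain matches the other.
Paris — combines: Paris : ((e→t)→(t→(t→t))) takes Lee : (e→t) as argument, giving (t→(t→t)).
famous : ((t→t)→(e→e)) — neither side's domain matches the other.
runs : (t→(e→(t→t))) — neither side's domain matches the other.

Paris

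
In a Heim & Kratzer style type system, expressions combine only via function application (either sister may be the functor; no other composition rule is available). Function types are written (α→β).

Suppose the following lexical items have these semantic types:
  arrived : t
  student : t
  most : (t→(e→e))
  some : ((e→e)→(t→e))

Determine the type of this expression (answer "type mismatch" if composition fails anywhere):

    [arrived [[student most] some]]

e

[student most]: functor most : (t→(e→e)), argument student : t; result (e→e).
[[student most] some]: functor some : ((e→e)→(t→e)), argument [student most] : (e→e); result (t→e).
[arrived [[student most] some]]: functor [[student most] some] : (t→e), argument arrived : t; result e.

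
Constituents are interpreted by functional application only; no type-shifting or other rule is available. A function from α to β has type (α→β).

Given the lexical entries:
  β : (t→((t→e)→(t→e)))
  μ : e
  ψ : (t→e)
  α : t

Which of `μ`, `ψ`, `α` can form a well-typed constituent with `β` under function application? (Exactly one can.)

μ : e — no; β wants t, and μ wants nothing (atomic).
ψ : (t→e) — no; β wants t, and ψ wants t.
α — combines: β : (t→((t→e)→(t→e))) takes α : t as argument, giving ((t→e)→(t→e)).

α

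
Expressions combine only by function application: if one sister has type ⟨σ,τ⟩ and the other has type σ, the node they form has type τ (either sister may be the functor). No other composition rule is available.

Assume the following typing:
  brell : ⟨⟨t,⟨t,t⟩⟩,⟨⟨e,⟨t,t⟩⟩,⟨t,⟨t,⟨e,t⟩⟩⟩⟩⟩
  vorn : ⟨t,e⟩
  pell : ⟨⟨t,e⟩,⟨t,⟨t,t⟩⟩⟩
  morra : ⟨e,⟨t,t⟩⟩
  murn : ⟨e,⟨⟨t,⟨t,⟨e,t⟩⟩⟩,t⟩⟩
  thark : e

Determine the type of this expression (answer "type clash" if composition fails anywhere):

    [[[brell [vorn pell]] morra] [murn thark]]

t

[vorn pell]: functor pell : ⟨⟨t,e⟩,⟨t,⟨t,t⟩⟩⟩, argument vorn : ⟨t,e⟩; result ⟨t,⟨t,t⟩⟩.
[brell [vorn pell]]: functor brell : ⟨⟨t,⟨t,t⟩⟩,⟨⟨e,⟨t,t⟩⟩,⟨t,⟨t,⟨e,t⟩⟩⟩⟩⟩, argument [vorn pell] : ⟨t,⟨t,t⟩⟩; result ⟨⟨e,⟨t,t⟩⟩,⟨t,⟨t,⟨e,t⟩⟩⟩⟩.
[[brell [vorn pell]] morra]: functor [brell [vorn pell]] : ⟨⟨e,⟨t,t⟩⟩,⟨t,⟨t,⟨e,t⟩⟩⟩⟩, argument morra : ⟨e,⟨t,t⟩⟩; result ⟨t,⟨t,⟨e,t⟩⟩⟩.
[murn thark]: functor murn : ⟨e,⟨⟨t,⟨t,⟨e,t⟩⟩⟩,t⟩⟩, argument thark : e; result ⟨⟨t,⟨t,⟨e,t⟩⟩⟩,t⟩.
[[[brell [vorn pell]] morra] [murn thark]]: functor [murn thark] : ⟨⟨t,⟨t,⟨e,t⟩⟩⟩,t⟩, argument [[brell [vorn pell]] morra] : ⟨t,⟨t,⟨e,t⟩⟩⟩; result t.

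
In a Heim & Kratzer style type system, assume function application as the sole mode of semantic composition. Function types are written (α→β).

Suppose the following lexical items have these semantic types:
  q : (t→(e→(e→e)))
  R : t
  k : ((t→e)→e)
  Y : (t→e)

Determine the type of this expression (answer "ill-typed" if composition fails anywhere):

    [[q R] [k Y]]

(e→e)

[q R]: (t→(e→(e→e))) applied to t yields (e→(e→e)).
[k Y]: ((t→e)→e) applied to (t→e) yields e.
[[q R] [k Y]]: (e→(e→e)) applied to e yields (e→e).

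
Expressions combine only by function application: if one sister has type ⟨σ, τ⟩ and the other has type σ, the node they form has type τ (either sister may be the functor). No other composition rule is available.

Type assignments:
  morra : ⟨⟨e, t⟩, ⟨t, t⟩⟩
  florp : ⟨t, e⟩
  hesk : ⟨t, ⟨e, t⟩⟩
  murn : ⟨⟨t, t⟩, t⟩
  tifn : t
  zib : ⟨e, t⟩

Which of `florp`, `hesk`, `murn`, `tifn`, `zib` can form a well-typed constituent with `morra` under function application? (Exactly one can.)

zib

florp : ⟨t, e⟩ — does not combine with morra.
hesk : ⟨t, ⟨e, t⟩⟩ — does not combine with morra.
murn : ⟨⟨t, t⟩, t⟩ — does not combine with morra.
tifn : t — does not combine with morra.
zib — combines: morra : ⟨⟨e, t⟩, ⟨t, t⟩⟩ takes zib : ⟨e, t⟩ as argument, giving ⟨t, t⟩.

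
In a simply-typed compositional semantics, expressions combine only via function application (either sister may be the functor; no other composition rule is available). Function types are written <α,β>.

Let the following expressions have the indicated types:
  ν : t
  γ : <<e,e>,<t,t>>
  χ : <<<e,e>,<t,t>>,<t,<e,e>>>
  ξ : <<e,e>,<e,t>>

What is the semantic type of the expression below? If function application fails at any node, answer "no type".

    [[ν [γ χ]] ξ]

[γ χ] — χ of type <<<e,e>,<t,t>>,<t,<e,e>>> combines with γ of type <<e,e>,<t,t>>: type <t,<e,e>>.
[ν [γ χ]] — [γ χ] of type <t,<e,e>> combines with ν of type t: type <e,e>.
[[ν [γ χ]] ξ] — ξ of type <<e,e>,<e,t>> combines with [ν [γ χ]] of type <e,e>: type <e,t>.

<e,t>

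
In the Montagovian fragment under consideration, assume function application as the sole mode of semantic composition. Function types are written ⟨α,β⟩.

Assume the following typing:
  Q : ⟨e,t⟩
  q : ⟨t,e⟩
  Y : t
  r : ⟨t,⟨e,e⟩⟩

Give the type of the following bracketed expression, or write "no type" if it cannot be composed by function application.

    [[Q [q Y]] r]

[q Y] — q of type ⟨t,e⟩ combines with Y of type t: type e.
[Q [q Y]] — Q of type ⟨e,t⟩ combines with [q Y] of type e: type t.
[[Q [q Y]] r] — r of type ⟨t,⟨e,e⟩⟩ combines with [Q [q Y]] of type t: type ⟨e,e⟩.

⟨e,e⟩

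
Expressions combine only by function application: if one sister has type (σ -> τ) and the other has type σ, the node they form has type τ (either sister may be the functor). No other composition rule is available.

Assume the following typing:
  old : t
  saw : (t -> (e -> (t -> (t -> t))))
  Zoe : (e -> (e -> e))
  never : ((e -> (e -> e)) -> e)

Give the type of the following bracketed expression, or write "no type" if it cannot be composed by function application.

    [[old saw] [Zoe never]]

[old saw]: saw is (t -> (e -> (t -> (t -> t)))), old is t; result (e -> (t -> (t -> t))).
[Zoe never]: never is ((e -> (e -> e)) -> e), Zoe is (e -> (e -> e)); result e.
[[old saw] [Zoe never]]: [old saw] is (e -> (t -> (t -> t))), [Zoe never] is e; result (t -> (t -> t)).

(t -> (t -> t))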